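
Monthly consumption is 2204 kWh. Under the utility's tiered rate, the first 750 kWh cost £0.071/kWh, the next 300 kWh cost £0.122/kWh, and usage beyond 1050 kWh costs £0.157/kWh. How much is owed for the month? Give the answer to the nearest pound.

£271

First 750 kWh × £0.071 = £53.25
Next 300 kWh × £0.122 = £36.60
Remaining 1154 kWh × £0.157 = £181.18
Total = £271.03 ≈ £271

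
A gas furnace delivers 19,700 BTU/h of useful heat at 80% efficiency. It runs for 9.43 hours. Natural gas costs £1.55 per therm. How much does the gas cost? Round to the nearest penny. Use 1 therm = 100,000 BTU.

£3.60

Heat delivered = 19,700 BTU/h × 9.43 h = 185,771 BTU
Gas input = 185,771 / 0.800 = 232,214 BTU
= 232,214 / 100,000 = 2.322 therm
Cost = 2.322 × £1.55/therm = £3.60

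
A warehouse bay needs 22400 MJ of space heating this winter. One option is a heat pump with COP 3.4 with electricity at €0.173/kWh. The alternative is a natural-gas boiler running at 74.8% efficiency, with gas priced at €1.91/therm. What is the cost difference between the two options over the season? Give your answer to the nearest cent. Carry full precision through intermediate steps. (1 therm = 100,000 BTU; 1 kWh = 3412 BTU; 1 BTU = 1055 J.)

€225.53

Heat load = 22400 MJ = 22,400,000,000 J / 1055 = 21,232,227 BTU
Gas: input = 21,232,227 / 0.748 = 28,385,331 BTU = 283.9 therm → 283.9 × €1.91 = €542.16
Heat pump: 21,232,227 BTU / 3412 = 6,223 kWh heat; / 3.4 = 1,830 kWh in → × €0.173 = €316.63
Difference = |€542.16 − €316.63| = €225.53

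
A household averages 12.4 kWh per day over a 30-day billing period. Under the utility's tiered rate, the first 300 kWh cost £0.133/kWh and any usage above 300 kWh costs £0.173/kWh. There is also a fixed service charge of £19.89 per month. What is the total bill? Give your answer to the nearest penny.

£72.25

Usage = 12.4 kWh/day × 30 days = 372 kWh
First 300 kWh × £0.133 = £39.90
Remaining 72 kWh × £0.173 = £12.46
Energy charge = £52.36; + service £19.89 = £72.25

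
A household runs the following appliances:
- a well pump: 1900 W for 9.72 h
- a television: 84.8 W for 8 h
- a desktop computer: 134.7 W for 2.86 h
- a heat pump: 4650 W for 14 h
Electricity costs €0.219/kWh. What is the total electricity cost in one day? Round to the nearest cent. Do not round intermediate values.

well pump: 1900 W × 9.72 h = 18,468 Wh = 18.47 kWh
television: 84.8 W × 8 h = 678 Wh = 0.6784 kWh
desktop computer: 134.7 W × 2.86 h = 385 Wh = 0.3852 kWh
heat pump: 4650 W × 14 h = 65,100 Wh = 65.1 kWh
Total energy = 18.47 + 0.6784 + 0.3852 + 65.1 = 84.63 kWh
Cost = 84.63 kWh × €0.219 = €18.53

€18.53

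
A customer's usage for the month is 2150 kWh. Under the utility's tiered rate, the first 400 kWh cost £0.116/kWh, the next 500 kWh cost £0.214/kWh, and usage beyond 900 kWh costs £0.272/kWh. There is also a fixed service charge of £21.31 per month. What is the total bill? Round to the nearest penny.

£514.71

First 400 kWh × £0.116 = £46.40
Next 500 kWh × £0.214 = £107.00
Remaining 1250 kWh × £0.272 = £340.00
Energy charge = £493.40; + service £21.31 = £514.71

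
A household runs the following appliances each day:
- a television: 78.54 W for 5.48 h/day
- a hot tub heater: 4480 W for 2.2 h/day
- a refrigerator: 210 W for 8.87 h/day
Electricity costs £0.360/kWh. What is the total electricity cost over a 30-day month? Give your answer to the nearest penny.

television: 78.54 W × 5.48 h × 30 d = 12,912 Wh = 12.91 kWh
hot tub heater: 4480 W × 2.2 h × 30 d = 295,680 Wh = 295.7 kWh
refrigerator: 210 W × 8.87 h × 30 d = 55,881 Wh = 55.88 kWh
Total energy = 12.91 + 295.7 + 55.88 = 364.5 kWh
Cost = 364.5 kWh × £0.360 = £131.21

£131.21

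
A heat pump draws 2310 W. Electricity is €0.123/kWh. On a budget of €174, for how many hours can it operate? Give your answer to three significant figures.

Energy budget = €174 / €0.123 per kWh = 1,415 kWh = 1,414,634 Wh
Runtime = 1,414,634 Wh / 2310 W = 612.4 h

612 h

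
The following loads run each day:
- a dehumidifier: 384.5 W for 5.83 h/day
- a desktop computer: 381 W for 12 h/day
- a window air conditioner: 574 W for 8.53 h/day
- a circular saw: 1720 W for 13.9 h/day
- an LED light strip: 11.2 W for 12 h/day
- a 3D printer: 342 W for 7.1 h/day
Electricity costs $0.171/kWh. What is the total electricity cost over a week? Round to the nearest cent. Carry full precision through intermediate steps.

$45.70

dehumidifier: 384.5 W × 5.83 h × 7 d = 15,691 Wh = 15.69 kWh
desktop computer: 381 W × 12 h × 7 d = 32,004 Wh = 32 kWh
window air conditioner: 574 W × 8.53 h × 7 d = 34,274 Wh = 34.27 kWh
circular saw: 1720 W × 13.9 h × 7 d = 167,356 Wh = 167.4 kWh
LED light strip: 11.2 W × 12 h × 7 d = 941 Wh = 0.9408 kWh
3D printer: 342 W × 7.1 h × 7 d = 16,997 Wh = 17 kWh
Total energy = 15.69 + 32 + 34.27 + 167.4 + 0.9408 + 17 = 267.3 kWh
Cost = 267.3 kWh × $0.171 = $45.70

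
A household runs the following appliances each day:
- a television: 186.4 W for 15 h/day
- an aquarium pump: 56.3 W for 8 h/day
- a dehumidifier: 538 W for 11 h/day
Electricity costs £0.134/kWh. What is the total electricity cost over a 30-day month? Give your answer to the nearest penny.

television: 186.4 W × 15 h × 30 d = 83,880 Wh = 83.88 kWh
aquarium pump: 56.3 W × 8 h × 30 d = 13,512 Wh = 13.51 kWh
dehumidifier: 538 W × 11 h × 30 d = 177,540 Wh = 177.5 kWh
Total energy = 83.88 + 13.51 + 177.5 = 274.9 kWh
Cost = 274.9 kWh × £0.134 = £36.84

£36.84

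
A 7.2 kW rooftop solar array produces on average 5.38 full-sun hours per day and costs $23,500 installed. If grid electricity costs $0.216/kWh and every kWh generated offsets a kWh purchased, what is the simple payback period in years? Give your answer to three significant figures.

7.69 years

Daily generation = 7.2 kW × 5.38 h = 38.74 kWh
Annual generation = 38.74 × 365 = 14139 kWh
Annual savings = 14139 × $0.216 = $3,053.95
Payback = $23,500 / $3,053.95 = 7.69 years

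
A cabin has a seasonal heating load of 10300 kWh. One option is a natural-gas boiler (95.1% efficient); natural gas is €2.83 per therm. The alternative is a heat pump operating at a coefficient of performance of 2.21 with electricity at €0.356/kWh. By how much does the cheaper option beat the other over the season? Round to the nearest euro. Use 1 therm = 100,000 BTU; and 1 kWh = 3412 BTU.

Heat load = 10300 kWh × 3412 = 35,143,600 BTU
Gas: input = 35,143,600 / 0.951 = 36,954,364 BTU = 369.5 therm → 369.5 × €2.83 = €1,045.81
Heat pump: 35,143,600 BTU / 3412 = 10,300 kWh heat; / 2.21 = 4,661 kWh in → × €0.356 = €1,659.19
Difference = |€1,045.81 − €1,659.19| = €613.38 ≈ €613

€613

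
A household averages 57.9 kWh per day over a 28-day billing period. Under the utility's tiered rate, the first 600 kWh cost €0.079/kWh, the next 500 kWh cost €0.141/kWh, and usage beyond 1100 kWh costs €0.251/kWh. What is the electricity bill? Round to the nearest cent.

Usage = 57.9 kWh/day × 28 days = 1621.2 kWh
First 600 kWh × €0.079 = €47.40
Next 500 kWh × €0.141 = €70.50
Remaining 521.2 kWh × €0.251 = €130.82
Total = €248.72

€248.72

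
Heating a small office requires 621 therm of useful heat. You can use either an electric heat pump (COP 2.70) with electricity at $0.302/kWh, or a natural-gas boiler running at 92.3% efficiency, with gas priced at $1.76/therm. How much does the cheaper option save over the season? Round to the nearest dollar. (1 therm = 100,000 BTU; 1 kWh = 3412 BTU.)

$852

Heat load = 621 therm × 100,000 = 62,100,000 BTU
Gas: input = 62,100,000 / 0.923 = 67,280,607 BTU = 672.8 therm → 672.8 × $1.76 = $1,184.14
Heat pump: 62,100,000 BTU / 3412 = 18,200 kWh heat; / 2.70 = 6,741 kWh in → × $0.302 = $2,035.76
Difference = |$1,184.14 − $2,035.76| = $851.62 ≈ $852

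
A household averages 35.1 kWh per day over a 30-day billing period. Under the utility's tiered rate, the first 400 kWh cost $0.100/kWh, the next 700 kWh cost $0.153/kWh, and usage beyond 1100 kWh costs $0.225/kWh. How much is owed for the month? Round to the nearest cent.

$139.91

Usage = 35.1 kWh/day × 30 days = 1053 kWh
First 400 kWh × $0.100 = $40.00
Next 653 kWh × $0.153 = $99.91
Remaining tier: 0 kWh (not reached)
Total = $139.91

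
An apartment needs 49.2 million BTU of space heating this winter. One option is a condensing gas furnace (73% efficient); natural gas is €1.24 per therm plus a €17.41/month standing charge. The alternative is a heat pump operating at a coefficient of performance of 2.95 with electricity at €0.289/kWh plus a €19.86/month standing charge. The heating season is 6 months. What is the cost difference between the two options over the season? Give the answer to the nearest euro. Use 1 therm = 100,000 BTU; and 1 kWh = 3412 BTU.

€592

Heat load = 49.2 × 10⁶ BTU = 49,200,000 BTU
Gas: input = 49,200,000 / 0.73 = 67,397,260 BTU = 674 therm → 674 × €1.24 = €835.73; + 6 × €17.41 standing = €940.19
Heat pump: 49,200,000 BTU / 3412 = 14,420 kWh heat; / 2.95 = 4,888 kWh in → × €0.289 = €1,412.64; + 6 × €19.86 standing = €1,531.80
Difference = |€940.19 − €1,531.80| = €591.62 ≈ €592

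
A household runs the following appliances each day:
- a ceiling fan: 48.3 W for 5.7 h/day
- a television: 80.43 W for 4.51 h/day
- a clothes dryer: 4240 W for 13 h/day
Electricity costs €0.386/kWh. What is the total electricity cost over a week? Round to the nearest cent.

ceiling fan: 48.3 W × 5.7 h × 7 d = 1,927 Wh = 1.927 kWh
television: 80.43 W × 4.51 h × 7 d = 2,539 Wh = 2.539 kWh
clothes dryer: 4240 W × 13 h × 7 d = 385,840 Wh = 385.8 kWh
Total energy = 1.927 + 2.539 + 385.8 = 390.3 kWh
Cost = 390.3 kWh × €0.386 = €150.66

€150.66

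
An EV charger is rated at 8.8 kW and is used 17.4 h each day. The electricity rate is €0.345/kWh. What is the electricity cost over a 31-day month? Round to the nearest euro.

€1638

Energy = 8800 W × 17.4 h/day × 31 days = 4,746,720 Wh = 4,747 kWh
Cost = 4,747 kWh × €0.345/kWh = €1,637.62 ≈ €1638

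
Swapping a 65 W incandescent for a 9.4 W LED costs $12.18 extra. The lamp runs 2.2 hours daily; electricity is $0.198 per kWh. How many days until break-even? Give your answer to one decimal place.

502.9 days

Power saved = 65 − 9.4 = 55.6 W
Daily energy saved = 55.6 W × 2.2 h = 122.3 Wh = 0.12232 kWh
Daily savings = 0.12232 × $0.198 = $0.0242
Payback = $12.18 / $0.0242 per day = 502.9 days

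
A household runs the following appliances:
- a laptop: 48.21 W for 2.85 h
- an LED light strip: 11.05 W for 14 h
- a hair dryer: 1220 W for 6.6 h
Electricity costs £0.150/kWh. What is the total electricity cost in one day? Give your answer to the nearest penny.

£1.25

laptop: 48.21 W × 2.85 h = 137 Wh = 0.1374 kWh
LED light strip: 11.05 W × 14 h = 155 Wh = 0.1547 kWh
hair dryer: 1220 W × 6.6 h = 8,052 Wh = 8.052 kWh
Total energy = 0.1374 + 0.1547 + 8.052 = 8.344 kWh
Cost = 8.344 kWh × £0.150 = £1.25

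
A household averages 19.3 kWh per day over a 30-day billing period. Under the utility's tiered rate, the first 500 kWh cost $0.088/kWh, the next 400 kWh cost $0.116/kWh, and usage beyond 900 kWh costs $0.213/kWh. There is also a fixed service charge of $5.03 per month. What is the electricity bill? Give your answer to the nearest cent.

$58.19

Usage = 19.3 kWh/day × 30 days = 579 kWh
First 500 kWh × $0.088 = $44.00
Next 79 kWh × $0.116 = $9.16
Remaining tier: 0 kWh (not reached)
Energy charge = $53.16; + service $5.03 = $58.19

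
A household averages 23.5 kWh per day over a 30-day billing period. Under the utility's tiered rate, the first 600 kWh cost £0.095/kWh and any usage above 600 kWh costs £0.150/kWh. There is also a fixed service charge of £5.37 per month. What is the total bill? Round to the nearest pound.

£78

Usage = 23.5 kWh/day × 30 days = 705 kWh
First 600 kWh × £0.095 = £57.00
Remaining 105 kWh × £0.150 = £15.75
Energy charge = £72.75; + service £5.37 = £78.12 ≈ £78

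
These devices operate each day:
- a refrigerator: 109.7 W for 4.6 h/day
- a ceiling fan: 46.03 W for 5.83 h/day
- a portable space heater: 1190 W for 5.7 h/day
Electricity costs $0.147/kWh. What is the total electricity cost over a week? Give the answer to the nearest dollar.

refrigerator: 109.7 W × 4.6 h × 7 d = 3,532 Wh = 3.532 kWh
ceiling fan: 46.03 W × 5.83 h × 7 d = 1,878 Wh = 1.878 kWh
portable space heater: 1190 W × 5.7 h × 7 d = 47,481 Wh = 47.48 kWh
Total energy = 3.532 + 1.878 + 47.48 = 52.89 kWh
Cost = 52.89 kWh × $0.147 = $7.78 ≈ $8

$8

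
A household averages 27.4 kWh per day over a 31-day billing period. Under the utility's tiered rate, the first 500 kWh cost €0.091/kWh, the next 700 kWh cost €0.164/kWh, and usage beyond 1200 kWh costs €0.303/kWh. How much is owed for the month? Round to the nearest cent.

€102.80

Usage = 27.4 kWh/day × 31 days = 849.4 kWh
First 500 kWh × €0.091 = €45.50
Next 349.4 kWh × €0.164 = €57.30
Remaining tier: 0 kWh (not reached)
Total = €102.80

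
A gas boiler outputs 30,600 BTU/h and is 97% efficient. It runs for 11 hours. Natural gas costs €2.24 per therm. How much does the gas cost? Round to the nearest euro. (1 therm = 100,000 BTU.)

Heat delivered = 30,600 BTU/h × 11 h = 336,600 BTU
Gas input = 336,600 / 0.97 = 347,010 BTU
= 347,010 / 100,000 = 3.47 therm
Cost = 3.47 × €2.24/therm = €7.77 ≈ €8

€8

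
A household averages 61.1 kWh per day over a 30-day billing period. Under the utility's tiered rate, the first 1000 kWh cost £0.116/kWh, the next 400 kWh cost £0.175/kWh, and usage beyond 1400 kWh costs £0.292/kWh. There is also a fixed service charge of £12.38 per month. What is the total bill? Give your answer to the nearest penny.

Usage = 61.1 kWh/day × 30 days = 1833 kWh
First 1000 kWh × £0.116 = £116.00
Next 400 kWh × £0.175 = £70.00
Remaining 433 kWh × £0.292 = £126.44
Energy charge = £312.44; + service £12.38 = £324.82

£324.82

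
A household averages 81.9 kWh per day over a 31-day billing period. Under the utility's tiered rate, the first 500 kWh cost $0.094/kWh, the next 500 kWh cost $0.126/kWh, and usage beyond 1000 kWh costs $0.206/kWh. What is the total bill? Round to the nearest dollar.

Usage = 81.9 kWh/day × 31 days = 2538.9 kWh
First 500 kWh × $0.094 = $47.00
Next 500 kWh × $0.126 = $63.00
Remaining 1538.9 kWh × $0.206 = $317.01
Total = $427.01 ≈ $427

$427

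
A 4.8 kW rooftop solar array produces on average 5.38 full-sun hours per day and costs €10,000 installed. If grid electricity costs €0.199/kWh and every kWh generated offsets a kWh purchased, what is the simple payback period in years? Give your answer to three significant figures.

5.33 years

Daily generation = 4.8 kW × 5.38 h = 25.82 kWh
Annual generation = 25.82 × 365 = 9425.8 kWh
Annual savings = 9425.8 × €0.199 = €1,875.73
Payback = €10,000 / €1,875.73 = 5.33 years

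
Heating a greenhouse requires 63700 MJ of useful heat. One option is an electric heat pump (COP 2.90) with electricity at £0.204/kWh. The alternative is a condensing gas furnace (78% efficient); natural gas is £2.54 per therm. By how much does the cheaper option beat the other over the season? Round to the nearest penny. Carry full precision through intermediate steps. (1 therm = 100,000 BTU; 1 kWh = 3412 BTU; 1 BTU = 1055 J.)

Heat load = 63700 MJ = 63,700,000,000 J / 1055 = 60,379,147 BTU
Gas: input = 60,379,147 / 0.78 = 77,409,163 BTU = 774.1 therm → 774.1 × £2.54 = £1,966.19
Heat pump: 60,379,147 BTU / 3412 = 17,700 kWh heat; / 2.90 = 6,102 kWh in → × £0.204 = £1,244.83
Difference = |£1,966.19 − £1,244.83| = £721.36

£721.36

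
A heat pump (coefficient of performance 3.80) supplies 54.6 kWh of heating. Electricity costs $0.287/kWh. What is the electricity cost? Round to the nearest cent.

$4.12

Electrical input = 54.6 kWh / 3.80 = 14.37 kWh
Cost = 14.37 × $0.287/kWh = $4.12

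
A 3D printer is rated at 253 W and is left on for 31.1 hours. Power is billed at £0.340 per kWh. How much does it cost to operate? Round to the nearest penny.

Energy = 253 W × 31.1 h = 7,868 Wh = 7.868 kWh
Cost = 7.868 kWh × £0.340/kWh = £2.68

£2.68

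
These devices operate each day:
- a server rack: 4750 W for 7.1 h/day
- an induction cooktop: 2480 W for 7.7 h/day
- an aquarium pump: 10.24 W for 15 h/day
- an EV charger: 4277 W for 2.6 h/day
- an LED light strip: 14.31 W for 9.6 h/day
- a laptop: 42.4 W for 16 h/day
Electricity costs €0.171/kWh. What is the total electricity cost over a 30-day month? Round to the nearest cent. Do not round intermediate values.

server rack: 4750 W × 7.1 h × 30 d = 1,011,750 Wh = 1,012 kWh
induction cooktop: 2480 W × 7.7 h × 30 d = 572,880 Wh = 572.9 kWh
aquarium pump: 10.24 W × 15 h × 30 d = 4,608 Wh = 4.608 kWh
EV charger: 4277 W × 2.6 h × 30 d = 333,606 Wh = 333.6 kWh
LED light strip: 14.31 W × 9.6 h × 30 d = 4,121 Wh = 4.121 kWh
laptop: 42.4 W × 16 h × 30 d = 20,352 Wh = 20.35 kWh
Total energy = 1,012 + 572.9 + 4.608 + 333.6 + 4.121 + 20.35 = 1,947 kWh
Cost = 1,947 kWh × €0.171 = €332.99

€332.99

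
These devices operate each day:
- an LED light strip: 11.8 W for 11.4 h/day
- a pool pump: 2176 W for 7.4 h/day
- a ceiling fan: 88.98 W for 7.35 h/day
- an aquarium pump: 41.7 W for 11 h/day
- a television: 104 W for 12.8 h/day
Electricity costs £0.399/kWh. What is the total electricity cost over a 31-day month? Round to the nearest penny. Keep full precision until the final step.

LED light strip: 11.8 W × 11.4 h × 31 d = 4,170 Wh = 4.17 kWh
pool pump: 2176 W × 7.4 h × 31 d = 499,174 Wh = 499.2 kWh
ceiling fan: 88.98 W × 7.35 h × 31 d = 20,274 Wh = 20.27 kWh
aquarium pump: 41.7 W × 11 h × 31 d = 14,220 Wh = 14.22 kWh
television: 104 W × 12.8 h × 31 d = 41,267 Wh = 41.27 kWh
Total energy = 4.17 + 499.2 + 20.27 + 14.22 + 41.27 = 579.1 kWh
Cost = 579.1 kWh × £0.399 = £231.06

£231.06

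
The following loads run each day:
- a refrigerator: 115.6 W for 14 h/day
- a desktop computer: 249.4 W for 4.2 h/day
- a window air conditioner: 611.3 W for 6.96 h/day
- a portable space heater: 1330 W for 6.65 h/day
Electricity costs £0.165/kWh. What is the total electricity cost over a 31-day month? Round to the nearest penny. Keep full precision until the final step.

refrigerator: 115.6 W × 14 h × 31 d = 50,170 Wh = 50.17 kWh
desktop computer: 249.4 W × 4.2 h × 31 d = 32,472 Wh = 32.47 kWh
window air conditioner: 611.3 W × 6.96 h × 31 d = 131,894 Wh = 131.9 kWh
portable space heater: 1330 W × 6.65 h × 31 d = 274,180 Wh = 274.2 kWh
Total energy = 50.17 + 32.47 + 131.9 + 274.2 = 488.7 kWh
Cost = 488.7 kWh × £0.165 = £80.64

£80.64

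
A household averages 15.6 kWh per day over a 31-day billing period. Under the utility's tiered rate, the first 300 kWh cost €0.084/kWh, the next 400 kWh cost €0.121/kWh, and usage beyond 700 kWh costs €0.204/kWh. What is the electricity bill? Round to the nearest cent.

Usage = 15.6 kWh/day × 31 days = 483.6 kWh
First 300 kWh × €0.084 = €25.20
Next 183.6 kWh × €0.121 = €22.22
Remaining tier: 0 kWh (not reached)
Total = €47.42

€47.42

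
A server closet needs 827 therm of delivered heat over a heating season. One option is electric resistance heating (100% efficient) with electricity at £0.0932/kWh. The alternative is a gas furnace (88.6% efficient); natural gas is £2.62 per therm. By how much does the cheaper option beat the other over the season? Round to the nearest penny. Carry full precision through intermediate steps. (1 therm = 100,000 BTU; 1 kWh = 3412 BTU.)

£186.55

Heat load = 827 therm × 100,000 = 82,700,000 BTU
Gas: input = 82,700,000 / 0.886 = 93,340,858 BTU = 933.4 therm → 933.4 × £2.62 = £2,445.53
Electric: 82,700,000 BTU / 3412 = 24,240 kWh → × £0.0932 = £2,258.98
Difference = |£2,445.53 − £2,258.98| = £186.55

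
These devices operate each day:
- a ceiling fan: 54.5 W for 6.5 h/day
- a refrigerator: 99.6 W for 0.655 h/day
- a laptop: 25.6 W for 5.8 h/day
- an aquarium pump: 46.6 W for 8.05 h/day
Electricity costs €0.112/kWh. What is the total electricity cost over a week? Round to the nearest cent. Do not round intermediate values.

ceiling fan: 54.5 W × 6.5 h × 7 d = 2,480 Wh = 2.48 kWh
refrigerator: 99.6 W × 0.655 h × 7 d = 457 Wh = 0.4567 kWh
laptop: 25.6 W × 5.8 h × 7 d = 1,039 Wh = 1.039 kWh
aquarium pump: 46.6 W × 8.05 h × 7 d = 2,626 Wh = 2.626 kWh
Total energy = 2.48 + 0.4567 + 1.039 + 2.626 = 6.602 kWh
Cost = 6.602 kWh × €0.112 = €0.74

€0.74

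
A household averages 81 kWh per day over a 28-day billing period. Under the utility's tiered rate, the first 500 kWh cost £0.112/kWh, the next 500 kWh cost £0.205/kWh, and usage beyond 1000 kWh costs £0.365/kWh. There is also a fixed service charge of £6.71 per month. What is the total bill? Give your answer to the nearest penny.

Usage = 81 kWh/day × 28 days = 2268 kWh
First 500 kWh × £0.112 = £56.00
Next 500 kWh × £0.205 = £102.50
Remaining 1268 kWh × £0.365 = £462.82
Energy charge = £621.32; + service £6.71 = £628.03

£628.03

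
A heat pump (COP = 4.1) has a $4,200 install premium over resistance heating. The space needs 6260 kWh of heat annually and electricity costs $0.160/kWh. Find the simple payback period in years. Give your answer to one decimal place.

5.5 years

Resistance: 6260 kWh × $0.160 = $1,001.60/yr
Heat pump: 6260 / 4.1 = 1527 kWh in → × $0.160 = $244.29/yr
Annual savings = $757.31
Payback = $4,200 / $757.31 = 5.55 years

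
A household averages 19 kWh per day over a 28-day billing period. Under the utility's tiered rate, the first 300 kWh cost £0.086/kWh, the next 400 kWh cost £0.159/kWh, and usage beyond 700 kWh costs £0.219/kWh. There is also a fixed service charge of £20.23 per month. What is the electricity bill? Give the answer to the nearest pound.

£83

Usage = 19 kWh/day × 28 days = 532 kWh
First 300 kWh × £0.086 = £25.80
Next 232 kWh × £0.159 = £36.89
Remaining tier: 0 kWh (not reached)
Energy charge = £62.69; + service £20.23 = £82.92 ≈ £83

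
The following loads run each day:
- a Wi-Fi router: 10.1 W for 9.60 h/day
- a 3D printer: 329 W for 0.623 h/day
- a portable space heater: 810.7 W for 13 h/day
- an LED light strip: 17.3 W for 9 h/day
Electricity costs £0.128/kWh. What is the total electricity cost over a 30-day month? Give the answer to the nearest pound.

£42

Wi-Fi router: 10.1 W × 9.60 h × 30 d = 2,909 Wh = 2.909 kWh
3D printer: 329 W × 0.623 h × 30 d = 6,149 Wh = 6.149 kWh
portable space heater: 810.7 W × 13 h × 30 d = 316,173 Wh = 316.2 kWh
LED light strip: 17.3 W × 9 h × 30 d = 4,671 Wh = 4.671 kWh
Total energy = 2.909 + 6.149 + 316.2 + 4.671 = 329.9 kWh
Cost = 329.9 kWh × £0.128 = £42.23 ≈ £42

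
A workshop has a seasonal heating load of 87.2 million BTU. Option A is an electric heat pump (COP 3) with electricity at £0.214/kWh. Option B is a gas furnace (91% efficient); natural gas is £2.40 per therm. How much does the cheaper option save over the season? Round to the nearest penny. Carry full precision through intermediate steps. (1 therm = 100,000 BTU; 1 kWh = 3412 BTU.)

£476.72

Heat load = 87.2 × 10⁶ BTU = 87,200,000 BTU
Gas: input = 87,200,000 / 0.91 = 95,824,176 BTU = 958.2 therm → 958.2 × £2.40 = £2,299.78
Heat pump: 87,200,000 BTU / 3412 = 25,560 kWh heat; / 3 = 8,519 kWh in → × £0.214 = £1,823.06
Difference = |£2,299.78 − £1,823.06| = £476.72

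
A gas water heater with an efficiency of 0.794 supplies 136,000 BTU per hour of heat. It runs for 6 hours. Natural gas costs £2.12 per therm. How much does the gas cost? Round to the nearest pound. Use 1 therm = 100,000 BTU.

Heat delivered = 136,000 BTU/h × 6 h = 816,000 BTU
Gas input = 816,000 / 0.794 = 1,027,708 BTU
= 1,027,708 / 100,000 = 10.28 therm
Cost = 10.28 × £2.12/therm = £21.79 ≈ £22

£22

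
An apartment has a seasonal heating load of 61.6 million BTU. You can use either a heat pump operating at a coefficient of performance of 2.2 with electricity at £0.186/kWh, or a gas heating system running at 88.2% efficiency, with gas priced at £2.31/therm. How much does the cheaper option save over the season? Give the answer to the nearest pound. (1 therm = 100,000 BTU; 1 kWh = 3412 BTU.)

£87

Heat load = 61.6 × 10⁶ BTU = 61,600,000 BTU
Gas: input = 61,600,000 / 0.882 = 69,841,270 BTU = 698.4 therm → 698.4 × £2.31 = £1,613.33
Heat pump: 61,600,000 BTU / 3412 = 18,050 kWh heat; / 2.2 = 8,206 kWh in → × £0.186 = £1,526.38
Difference = |£1,613.33 − £1,526.38| = £86.96 ≈ £87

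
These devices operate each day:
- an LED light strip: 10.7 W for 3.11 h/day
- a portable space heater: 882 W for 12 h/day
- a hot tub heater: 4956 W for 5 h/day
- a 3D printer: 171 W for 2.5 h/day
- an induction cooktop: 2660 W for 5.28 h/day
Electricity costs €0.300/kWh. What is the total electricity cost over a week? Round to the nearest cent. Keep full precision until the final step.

LED light strip: 10.7 W × 3.11 h × 7 d = 233 Wh = 0.2329 kWh
portable space heater: 882 W × 12 h × 7 d = 74,088 Wh = 74.09 kWh
hot tub heater: 4956 W × 5 h × 7 d = 173,460 Wh = 173.5 kWh
3D printer: 171 W × 2.5 h × 7 d = 2,992 Wh = 2.993 kWh
induction cooktop: 2660 W × 5.28 h × 7 d = 98,314 Wh = 98.31 kWh
Total energy = 0.2329 + 74.09 + 173.5 + 2.993 + 98.31 = 349.1 kWh
Cost = 349.1 kWh × €0.300 = €104.73

€104.73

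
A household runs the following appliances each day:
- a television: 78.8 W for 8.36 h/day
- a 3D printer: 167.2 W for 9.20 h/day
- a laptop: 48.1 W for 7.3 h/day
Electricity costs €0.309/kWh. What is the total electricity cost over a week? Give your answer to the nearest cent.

€5.51

television: 78.8 W × 8.36 h × 7 d = 4,611 Wh = 4.611 kWh
3D printer: 167.2 W × 9.20 h × 7 d = 10,768 Wh = 10.77 kWh
laptop: 48.1 W × 7.3 h × 7 d = 2,458 Wh = 2.458 kWh
Total energy = 4.611 + 10.77 + 2.458 = 17.84 kWh
Cost = 17.84 kWh × €0.309 = €5.51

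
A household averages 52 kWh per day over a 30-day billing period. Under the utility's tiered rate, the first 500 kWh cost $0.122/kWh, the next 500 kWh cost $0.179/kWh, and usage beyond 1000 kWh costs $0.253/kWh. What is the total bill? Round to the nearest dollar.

Usage = 52 kWh/day × 30 days = 1560 kWh
First 500 kWh × $0.122 = $61.00
Next 500 kWh × $0.179 = $89.50
Remaining 560 kWh × $0.253 = $141.68
Total = $292.18 ≈ $292

$292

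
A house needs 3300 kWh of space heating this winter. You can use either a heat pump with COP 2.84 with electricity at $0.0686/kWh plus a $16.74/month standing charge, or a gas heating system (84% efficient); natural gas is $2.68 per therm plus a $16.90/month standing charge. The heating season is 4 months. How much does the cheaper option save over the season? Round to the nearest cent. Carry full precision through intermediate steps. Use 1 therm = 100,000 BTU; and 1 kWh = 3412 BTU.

$280.16

Heat load = 3300 kWh × 3412 = 11,259,600 BTU
Gas: input = 11,259,600 / 0.840 = 13,404,286 BTU = 134 therm → 134 × $2.68 = $359.23; + 4 × $16.90 standing = $426.83
Heat pump: 11,259,600 BTU / 3412 = 3,300 kWh heat; / 2.84 = 1,162 kWh in → × $0.0686 = $79.71; + 4 × $16.74 standing = $146.67
Difference = |$426.83 − $146.67| = $280.16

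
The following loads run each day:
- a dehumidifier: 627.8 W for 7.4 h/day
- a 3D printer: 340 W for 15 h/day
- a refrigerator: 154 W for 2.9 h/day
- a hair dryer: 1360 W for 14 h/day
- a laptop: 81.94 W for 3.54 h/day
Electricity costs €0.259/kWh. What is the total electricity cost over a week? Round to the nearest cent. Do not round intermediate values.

dehumidifier: 627.8 W × 7.4 h × 7 d = 32,520 Wh = 32.52 kWh
3D printer: 340 W × 15 h × 7 d = 35,700 Wh = 35.7 kWh
refrigerator: 154 W × 2.9 h × 7 d = 3,126 Wh = 3.126 kWh
hair dryer: 1360 W × 14 h × 7 d = 133,280 Wh = 133.3 kWh
laptop: 81.94 W × 3.54 h × 7 d = 2,030 Wh = 2.03 kWh
Total energy = 32.52 + 35.7 + 3.126 + 133.3 + 2.03 = 206.7 kWh
Cost = 206.7 kWh × €0.259 = €53.52

€53.52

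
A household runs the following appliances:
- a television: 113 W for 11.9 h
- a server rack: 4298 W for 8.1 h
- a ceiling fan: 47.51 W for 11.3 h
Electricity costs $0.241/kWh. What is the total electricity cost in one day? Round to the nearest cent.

$8.84

television: 113 W × 11.9 h = 1,345 Wh = 1.345 kWh
server rack: 4298 W × 8.1 h = 34,814 Wh = 34.81 kWh
ceiling fan: 47.51 W × 11.3 h = 537 Wh = 0.5369 kWh
Total energy = 1.345 + 34.81 + 0.5369 = 36.7 kWh
Cost = 36.7 kWh × $0.241 = $8.84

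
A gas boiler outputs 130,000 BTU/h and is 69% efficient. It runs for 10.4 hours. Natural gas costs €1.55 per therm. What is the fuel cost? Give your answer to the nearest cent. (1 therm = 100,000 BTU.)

€30.37

Heat delivered = 130,000 BTU/h × 10.4 h = 1,352,000 BTU
Gas input = 1,352,000 / 0.69 = 1,959,420 BTU
= 1,959,420 / 100,000 = 19.59 therm
Cost = 19.59 × €1.55/therm = €30.37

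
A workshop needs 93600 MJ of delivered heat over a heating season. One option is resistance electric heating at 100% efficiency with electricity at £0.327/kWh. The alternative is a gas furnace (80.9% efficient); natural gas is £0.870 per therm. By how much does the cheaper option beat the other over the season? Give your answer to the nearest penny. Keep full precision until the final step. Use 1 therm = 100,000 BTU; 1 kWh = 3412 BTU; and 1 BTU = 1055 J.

£7548.70

Heat load = 93600 MJ = 93,600,000,000 J / 1055 = 88,720,379 BTU
Gas: input = 88,720,379 / 0.809 = 109,666,723 BTU = 1,097 therm → 1,097 × £0.870 = £954.10
Electric: 88,720,379 BTU / 3412 = 26,000 kWh → × £0.327 = £8,502.80
Difference = |£954.10 − £8,502.80| = £7,548.70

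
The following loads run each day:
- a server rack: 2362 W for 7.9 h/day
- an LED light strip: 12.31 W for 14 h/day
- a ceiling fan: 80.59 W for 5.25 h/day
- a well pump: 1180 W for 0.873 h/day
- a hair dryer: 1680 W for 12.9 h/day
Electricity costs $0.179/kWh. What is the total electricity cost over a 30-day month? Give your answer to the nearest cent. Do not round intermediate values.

$225.31

server rack: 2362 W × 7.9 h × 30 d = 559,794 Wh = 559.8 kWh
LED light strip: 12.31 W × 14 h × 30 d = 5,170 Wh = 5.17 kWh
ceiling fan: 80.59 W × 5.25 h × 30 d = 12,693 Wh = 12.69 kWh
well pump: 1180 W × 0.873 h × 30 d = 30,904 Wh = 30.9 kWh
hair dryer: 1680 W × 12.9 h × 30 d = 650,160 Wh = 650.2 kWh
Total energy = 559.8 + 5.17 + 12.69 + 30.9 + 650.2 = 1,259 kWh
Cost = 1,259 kWh × $0.179 = $225.31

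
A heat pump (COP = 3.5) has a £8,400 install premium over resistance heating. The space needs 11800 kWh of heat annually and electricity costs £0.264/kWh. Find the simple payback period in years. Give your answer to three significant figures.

3.78 years

Resistance: 11800 kWh × £0.264 = £3,115.20/yr
Heat pump: 11800 / 3.5 = 3371 kWh in → × £0.264 = £890.06/yr
Annual savings = £2,225.14
Payback = £8,400 / £2,225.14 = 3.78 years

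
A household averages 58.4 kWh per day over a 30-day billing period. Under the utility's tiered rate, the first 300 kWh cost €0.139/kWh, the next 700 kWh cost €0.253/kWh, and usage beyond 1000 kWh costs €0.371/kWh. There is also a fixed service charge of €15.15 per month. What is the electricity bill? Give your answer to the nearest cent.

€512.94

Usage = 58.4 kWh/day × 30 days = 1752 kWh
First 300 kWh × €0.139 = €41.70
Next 700 kWh × €0.253 = €177.10
Remaining 752 kWh × €0.371 = €278.99
Energy charge = €497.79; + service €15.15 = €512.94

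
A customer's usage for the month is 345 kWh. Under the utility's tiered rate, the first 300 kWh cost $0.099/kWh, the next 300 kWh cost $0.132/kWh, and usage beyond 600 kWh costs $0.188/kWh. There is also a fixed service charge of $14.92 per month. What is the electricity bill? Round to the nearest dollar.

$51

First 300 kWh × $0.099 = $29.70
Next 45 kWh × $0.132 = $5.94
Remaining tier: 0 kWh (not reached)
Energy charge = $35.64; + service $14.92 = $50.56 ≈ $51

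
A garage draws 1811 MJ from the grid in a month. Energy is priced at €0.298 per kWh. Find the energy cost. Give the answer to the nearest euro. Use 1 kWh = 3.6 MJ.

1811 MJ × (0.27778 kWh/MJ) = 503.1 kWh
Cost = 503.1 kWh × €0.298/kWh = €149.91 ≈ €150

€150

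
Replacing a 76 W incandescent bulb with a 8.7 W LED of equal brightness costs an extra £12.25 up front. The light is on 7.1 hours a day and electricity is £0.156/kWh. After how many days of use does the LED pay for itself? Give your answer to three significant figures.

Power saved = 76 − 8.7 = 67.3 W
Daily energy saved = 67.3 W × 7.1 h = 477.8 Wh = 0.47783 kWh
Daily savings = 0.47783 × £0.156 = £0.0745
Payback = £12.25 / £0.0745 per day = 164.3 days

164 days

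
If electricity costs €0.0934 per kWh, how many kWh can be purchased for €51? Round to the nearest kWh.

546 kWh

€51 / €0.0934 per kWh = 546 kWh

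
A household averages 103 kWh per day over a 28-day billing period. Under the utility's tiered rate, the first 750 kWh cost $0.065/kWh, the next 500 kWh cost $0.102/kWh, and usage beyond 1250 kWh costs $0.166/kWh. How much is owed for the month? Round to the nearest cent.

$370.99

Usage = 103 kWh/day × 28 days = 2884 kWh
First 750 kWh × $0.065 = $48.75
Next 500 kWh × $0.102 = $51.00
Remaining 1634 kWh × $0.166 = $271.24
Total = $370.99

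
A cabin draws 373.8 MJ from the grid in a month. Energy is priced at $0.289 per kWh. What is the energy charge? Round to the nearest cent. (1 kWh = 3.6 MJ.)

$30.01

373.8 MJ × (0.27778 kWh/MJ) = 103.8 kWh
Cost = 103.8 kWh × $0.289/kWh = $30.01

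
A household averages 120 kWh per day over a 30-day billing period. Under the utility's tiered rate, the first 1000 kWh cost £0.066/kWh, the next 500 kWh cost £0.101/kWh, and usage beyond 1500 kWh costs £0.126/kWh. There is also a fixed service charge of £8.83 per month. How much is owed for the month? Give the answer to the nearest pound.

Usage = 120 kWh/day × 30 days = 3600 kWh
First 1000 kWh × £0.066 = £66.00
Next 500 kWh × £0.101 = £50.50
Remaining 2100 kWh × £0.126 = £264.60
Energy charge = £381.10; + service £8.83 = £389.93 ≈ £390

£390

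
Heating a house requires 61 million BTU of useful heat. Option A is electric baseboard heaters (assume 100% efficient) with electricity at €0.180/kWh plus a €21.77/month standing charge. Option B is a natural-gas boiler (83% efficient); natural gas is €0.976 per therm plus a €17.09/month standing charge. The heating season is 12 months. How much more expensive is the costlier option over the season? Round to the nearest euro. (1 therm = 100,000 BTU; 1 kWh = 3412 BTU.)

Heat load = 61 × 10⁶ BTU = 61,000,000 BTU
Gas: input = 61,000,000 / 0.83 = 73,493,976 BTU = 734.9 therm → 734.9 × €0.976 = €717.30; + 12 × €17.09 standing = €922.38
Electric: 61,000,000 BTU / 3412 = 17,880 kWh → × €0.180 = €3,218.05; + 12 × €21.77 standing = €3,479.29
Difference = |€922.38 − €3,479.29| = €2,556.91 ≈ €2557

€2557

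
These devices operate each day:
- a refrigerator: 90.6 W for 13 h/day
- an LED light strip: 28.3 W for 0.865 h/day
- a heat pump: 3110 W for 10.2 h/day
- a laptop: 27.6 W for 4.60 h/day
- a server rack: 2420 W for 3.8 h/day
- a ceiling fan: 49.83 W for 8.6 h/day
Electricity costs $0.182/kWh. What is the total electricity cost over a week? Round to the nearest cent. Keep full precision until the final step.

refrigerator: 90.6 W × 13 h × 7 d = 8,245 Wh = 8.245 kWh
LED light strip: 28.3 W × 0.865 h × 7 d = 171 Wh = 0.1714 kWh
heat pump: 3110 W × 10.2 h × 7 d = 222,054 Wh = 222.1 kWh
laptop: 27.6 W × 4.60 h × 7 d = 889 Wh = 0.8887 kWh
server rack: 2420 W × 3.8 h × 7 d = 64,372 Wh = 64.37 kWh
ceiling fan: 49.83 W × 8.6 h × 7 d = 3,000 Wh = 3 kWh
Total energy = 8.245 + 0.1714 + 222.1 + 0.8887 + 64.37 + 3 = 298.7 kWh
Cost = 298.7 kWh × $0.182 = $54.37

$54.37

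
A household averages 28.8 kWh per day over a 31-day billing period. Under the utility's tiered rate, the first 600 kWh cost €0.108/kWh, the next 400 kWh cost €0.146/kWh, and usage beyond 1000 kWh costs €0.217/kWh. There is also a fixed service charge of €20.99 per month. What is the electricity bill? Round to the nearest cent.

€128.54

Usage = 28.8 kWh/day × 31 days = 892.8 kWh
First 600 kWh × €0.108 = €64.80
Next 292.8 kWh × €0.146 = €42.75
Remaining tier: 0 kWh (not reached)
Energy charge = €107.55; + service €20.99 = €128.54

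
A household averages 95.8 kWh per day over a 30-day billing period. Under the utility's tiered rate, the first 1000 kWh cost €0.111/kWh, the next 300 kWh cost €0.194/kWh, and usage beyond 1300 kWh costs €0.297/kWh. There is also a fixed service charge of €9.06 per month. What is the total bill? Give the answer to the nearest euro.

€646

Usage = 95.8 kWh/day × 30 days = 2874 kWh
First 1000 kWh × €0.111 = €111.00
Next 300 kWh × €0.194 = €58.20
Remaining 1574 kWh × €0.297 = €467.48
Energy charge = €636.68; + service €9.06 = €645.74 ≈ €646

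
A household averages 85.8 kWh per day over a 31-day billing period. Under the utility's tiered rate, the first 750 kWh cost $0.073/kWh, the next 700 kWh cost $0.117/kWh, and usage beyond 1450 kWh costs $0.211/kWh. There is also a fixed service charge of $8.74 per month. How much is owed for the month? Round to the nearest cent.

$400.66

Usage = 85.8 kWh/day × 31 days = 2659.8 kWh
First 750 kWh × $0.073 = $54.75
Next 700 kWh × $0.117 = $81.90
Remaining 1209.8 kWh × $0.211 = $255.27
Energy charge = $391.92; + service $8.74 = $400.66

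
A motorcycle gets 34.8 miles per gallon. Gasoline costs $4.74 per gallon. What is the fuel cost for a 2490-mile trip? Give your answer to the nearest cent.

$339.16

Fuel = 2490 mi / 34.8 mpg = 71.55 gal
Cost = 71.55 gal × $4.74/gal = $339.16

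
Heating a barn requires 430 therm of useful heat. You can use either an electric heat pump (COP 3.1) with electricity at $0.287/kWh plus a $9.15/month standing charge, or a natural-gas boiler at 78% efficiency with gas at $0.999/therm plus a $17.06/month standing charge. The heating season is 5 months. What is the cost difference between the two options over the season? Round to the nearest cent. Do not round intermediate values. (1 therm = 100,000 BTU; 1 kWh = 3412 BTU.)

$576.47

Heat load = 430 therm × 100,000 = 43,000,000 BTU
Gas: input = 43,000,000 / 0.78 = 55,128,205 BTU = 551.3 therm → 551.3 × $0.999 = $550.73; + 5 × $17.06 standing = $636.03
Heat pump: 43,000,000 BTU / 3412 = 12,600 kWh heat; / 3.1 = 4,065 kWh in → × $0.287 = $1,166.75; + 5 × $9.15 standing = $1,212.50
Difference = |$636.03 − $1,212.50| = $576.47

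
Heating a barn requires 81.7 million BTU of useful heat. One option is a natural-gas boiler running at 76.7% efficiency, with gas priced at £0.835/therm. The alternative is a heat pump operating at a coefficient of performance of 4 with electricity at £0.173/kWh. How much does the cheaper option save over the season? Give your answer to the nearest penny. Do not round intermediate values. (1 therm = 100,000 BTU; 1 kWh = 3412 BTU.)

£146.18

Heat load = 81.7 × 10⁶ BTU = 81,700,000 BTU
Gas: input = 81,700,000 / 0.767 = 106,518,905 BTU = 1,065 therm → 1,065 × £0.835 = £889.43
Heat pump: 81,700,000 BTU / 3412 = 23,940 kWh heat; / 4 = 5,986 kWh in → × £0.173 = £1,035.62
Difference = |£889.43 − £1,035.62| = £146.18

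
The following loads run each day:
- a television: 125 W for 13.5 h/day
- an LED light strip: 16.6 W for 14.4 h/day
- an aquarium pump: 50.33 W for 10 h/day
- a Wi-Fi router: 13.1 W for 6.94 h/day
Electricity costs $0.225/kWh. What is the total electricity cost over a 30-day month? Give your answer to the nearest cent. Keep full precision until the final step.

television: 125 W × 13.5 h × 30 d = 50,625 Wh = 50.62 kWh
LED light strip: 16.6 W × 14.4 h × 30 d = 7,171 Wh = 7.171 kWh
aquarium pump: 50.33 W × 10 h × 30 d = 15,099 Wh = 15.1 kWh
Wi-Fi router: 13.1 W × 6.94 h × 30 d = 2,727 Wh = 2.727 kWh
Total energy = 50.62 + 7.171 + 15.1 + 2.727 = 75.62 kWh
Cost = 75.62 kWh × $0.225 = $17.02

$17.02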